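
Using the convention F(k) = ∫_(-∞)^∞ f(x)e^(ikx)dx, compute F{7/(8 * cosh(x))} 7 * pi/(8 * cosh(pi * k/2))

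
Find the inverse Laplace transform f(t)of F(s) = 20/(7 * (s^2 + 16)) 5 * sin(4 * t)/7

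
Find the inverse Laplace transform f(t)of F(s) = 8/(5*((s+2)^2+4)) 4*exp(-2*t)*sin(2*t)/5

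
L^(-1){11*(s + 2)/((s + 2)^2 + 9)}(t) 11*exp(-2*t)*cos(3*t)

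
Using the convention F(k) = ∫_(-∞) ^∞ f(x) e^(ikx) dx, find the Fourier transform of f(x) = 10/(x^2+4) 5*pi*exp(-2*Abs(k) ) 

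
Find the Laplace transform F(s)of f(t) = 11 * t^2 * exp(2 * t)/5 22/(5 * (s - 2)^3)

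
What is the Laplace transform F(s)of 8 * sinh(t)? 8/(s^2 - 1)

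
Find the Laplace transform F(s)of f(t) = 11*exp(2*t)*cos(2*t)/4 11*(s - 2)/(4*((s - 2)^2 + 4))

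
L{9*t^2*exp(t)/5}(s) 18/(5*(s - 1)^3)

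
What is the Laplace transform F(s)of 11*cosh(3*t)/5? 11*s/(5*(s^2-9))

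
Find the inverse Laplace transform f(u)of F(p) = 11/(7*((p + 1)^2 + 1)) 11*exp(-u)*sin(u)/7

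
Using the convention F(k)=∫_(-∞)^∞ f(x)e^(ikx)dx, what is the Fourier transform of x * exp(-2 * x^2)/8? sqrt(2) * I * sqrt(pi) * k * exp(-k^2/8)/64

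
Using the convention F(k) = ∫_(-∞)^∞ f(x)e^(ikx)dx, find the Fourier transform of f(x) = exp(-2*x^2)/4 sqrt(2)*sqrt(pi)*exp(-k^2/8)/8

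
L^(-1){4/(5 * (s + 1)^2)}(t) 4 * t * exp(-t)/5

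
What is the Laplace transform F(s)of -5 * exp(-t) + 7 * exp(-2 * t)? 7/(s + 2) - 5/(s + 1)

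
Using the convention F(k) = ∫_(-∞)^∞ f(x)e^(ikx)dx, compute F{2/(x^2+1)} 2 * pi * exp(-Abs(k))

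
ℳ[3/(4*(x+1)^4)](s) gamma(s)*gamma(4 - s)/8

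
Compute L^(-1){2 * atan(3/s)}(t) 2 * sin(3 * t)/t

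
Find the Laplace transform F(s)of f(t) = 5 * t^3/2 15/s^4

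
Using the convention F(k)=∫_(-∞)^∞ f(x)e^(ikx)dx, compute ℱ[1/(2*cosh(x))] pi/(2*cosh(pi*k/2))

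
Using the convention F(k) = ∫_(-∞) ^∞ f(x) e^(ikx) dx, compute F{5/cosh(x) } 5*pi/cosh(pi*k/2) 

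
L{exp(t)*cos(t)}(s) (s - 1)/((s - 1)^2+1)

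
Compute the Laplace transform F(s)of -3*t -3/s^2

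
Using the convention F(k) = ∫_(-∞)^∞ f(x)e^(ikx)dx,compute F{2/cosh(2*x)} pi/cosh(pi*k/4)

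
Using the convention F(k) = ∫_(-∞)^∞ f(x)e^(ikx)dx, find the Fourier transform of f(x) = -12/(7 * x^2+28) -6 * pi * exp(-2 * Abs(k))/7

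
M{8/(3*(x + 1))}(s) 8*pi*csc(pi*s)/3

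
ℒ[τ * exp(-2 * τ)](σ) (σ + 2)^(-2)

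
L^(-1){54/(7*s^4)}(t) 9*t^3/7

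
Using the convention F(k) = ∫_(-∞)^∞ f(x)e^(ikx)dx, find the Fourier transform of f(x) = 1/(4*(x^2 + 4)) pi*exp(-2*Abs(k))/8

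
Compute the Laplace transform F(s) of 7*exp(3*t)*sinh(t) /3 7/(3*((s - 3) ^2 - 1) ) 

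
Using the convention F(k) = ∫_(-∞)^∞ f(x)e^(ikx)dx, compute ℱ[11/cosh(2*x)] 11*pi/(2*cosh(pi*k/4))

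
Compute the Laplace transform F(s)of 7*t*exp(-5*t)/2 7/(2*(s+5)^2)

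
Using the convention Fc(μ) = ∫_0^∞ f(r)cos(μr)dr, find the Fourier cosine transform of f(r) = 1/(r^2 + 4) pi*exp(-2*μ)/4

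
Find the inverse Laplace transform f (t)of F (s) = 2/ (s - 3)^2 2*t*exp (3*t)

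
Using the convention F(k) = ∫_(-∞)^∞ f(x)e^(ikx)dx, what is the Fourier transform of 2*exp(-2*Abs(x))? 8/(k^2 + 4)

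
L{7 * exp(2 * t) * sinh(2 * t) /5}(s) 14/(5 * s * (s - 4) ) 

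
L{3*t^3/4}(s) 9/(2*s^4)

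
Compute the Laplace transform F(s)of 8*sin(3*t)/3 8/(s^2 + 9)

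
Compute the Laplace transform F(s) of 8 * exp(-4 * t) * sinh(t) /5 8/(5 * ((s+4) ^2 - 1) ) 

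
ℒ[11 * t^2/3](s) 22/(3 * s^3)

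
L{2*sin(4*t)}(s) 8/(s^2 + 16)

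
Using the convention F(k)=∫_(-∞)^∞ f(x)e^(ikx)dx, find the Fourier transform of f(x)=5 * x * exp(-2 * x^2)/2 5 * sqrt(2) * I * sqrt(pi) * k * exp(-k^2/8)/16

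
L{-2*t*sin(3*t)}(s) -12*s/(s^2 + 9)^2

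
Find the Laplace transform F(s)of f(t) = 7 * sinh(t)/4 7/(4 * (s^2 - 1))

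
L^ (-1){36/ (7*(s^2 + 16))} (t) 9*sin (4*t)/7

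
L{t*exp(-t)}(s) (s+1)^(-2)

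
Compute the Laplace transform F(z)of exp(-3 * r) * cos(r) (z+3)/((z+3)^2+1)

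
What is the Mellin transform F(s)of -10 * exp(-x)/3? -10 * gamma(s)/3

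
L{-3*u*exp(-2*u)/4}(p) -3/(4*(p + 2)^2)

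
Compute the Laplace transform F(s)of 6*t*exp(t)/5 6/(5*(s - 1)^2)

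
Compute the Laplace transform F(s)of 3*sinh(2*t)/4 3/(2*(s^2 - 4))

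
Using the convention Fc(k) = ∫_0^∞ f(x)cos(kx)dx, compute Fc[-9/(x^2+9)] -3 * pi * exp(-3 * k)/2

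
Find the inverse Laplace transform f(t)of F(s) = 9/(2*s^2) 9*t/2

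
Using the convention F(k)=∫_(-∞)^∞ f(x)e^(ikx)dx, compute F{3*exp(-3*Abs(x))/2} 9/(k^2 + 9)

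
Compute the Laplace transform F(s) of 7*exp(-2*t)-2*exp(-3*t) 7/(s+2)-2/(s+3) 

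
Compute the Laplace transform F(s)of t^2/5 2/(5 * s^3)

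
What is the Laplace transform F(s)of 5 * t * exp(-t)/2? 5/(2 * (s + 1)^2)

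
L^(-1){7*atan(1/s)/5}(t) 7*sin(t)/(5*t)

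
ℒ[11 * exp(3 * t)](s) 11/(s - 3)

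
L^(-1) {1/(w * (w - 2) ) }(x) exp(x) * sinh(x) 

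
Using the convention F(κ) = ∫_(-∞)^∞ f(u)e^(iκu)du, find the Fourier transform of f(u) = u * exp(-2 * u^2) sqrt(2) * I * sqrt(pi) * κ * exp(-κ^2/8)/8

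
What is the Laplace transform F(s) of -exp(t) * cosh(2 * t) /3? (1 - s) /(3 * ((s - 1) ^2 - 4) ) 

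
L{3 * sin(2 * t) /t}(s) 3 * atan(2/s) 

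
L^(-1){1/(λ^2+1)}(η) sin(η)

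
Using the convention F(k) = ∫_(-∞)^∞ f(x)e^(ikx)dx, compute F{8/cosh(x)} 8 * pi/cosh(pi * k/2)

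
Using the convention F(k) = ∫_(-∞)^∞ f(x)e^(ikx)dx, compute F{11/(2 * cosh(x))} 11 * pi/(2 * cosh(pi * k/2))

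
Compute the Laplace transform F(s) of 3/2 3/(2*s) 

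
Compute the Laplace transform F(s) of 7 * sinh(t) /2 7/(2 * (s^2 - 1) ) 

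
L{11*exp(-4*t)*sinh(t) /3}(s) 11/(3*((s+4) ^2 - 1) ) 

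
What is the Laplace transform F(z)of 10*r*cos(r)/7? 10*(z^2 - 1)/(7*(z^2+1)^2)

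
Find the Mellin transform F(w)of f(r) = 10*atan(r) -5*pi*sec(pi*w/2)/w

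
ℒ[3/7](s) 3/(7 * s)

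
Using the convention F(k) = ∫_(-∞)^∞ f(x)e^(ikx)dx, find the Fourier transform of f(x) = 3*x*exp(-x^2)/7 3*I*sqrt(pi)*k*exp(-k^2/4)/14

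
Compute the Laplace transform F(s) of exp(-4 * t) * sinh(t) 1/((s + 4) ^2 - 1) 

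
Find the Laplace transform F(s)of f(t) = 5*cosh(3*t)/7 5*s/(7*(s^2 - 9))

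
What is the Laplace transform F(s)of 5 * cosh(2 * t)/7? 5 * s/(7 * (s^2-4))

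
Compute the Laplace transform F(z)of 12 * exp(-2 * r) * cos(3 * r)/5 12 * (z + 2)/(5 * ((z + 2)^2 + 9))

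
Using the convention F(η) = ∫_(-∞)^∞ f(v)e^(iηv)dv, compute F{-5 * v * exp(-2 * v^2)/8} -5 * sqrt(2) * I * sqrt(pi) * η * exp(-η^2/8)/64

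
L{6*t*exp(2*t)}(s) 6/(s - 2)^2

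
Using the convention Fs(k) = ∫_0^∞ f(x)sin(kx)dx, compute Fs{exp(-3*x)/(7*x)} atan(k/3)/7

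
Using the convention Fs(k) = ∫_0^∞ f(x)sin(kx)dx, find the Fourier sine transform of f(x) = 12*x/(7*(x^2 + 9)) 6*pi*exp(-3*k)/7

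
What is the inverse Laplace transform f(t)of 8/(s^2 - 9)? 8*sinh(3*t)/3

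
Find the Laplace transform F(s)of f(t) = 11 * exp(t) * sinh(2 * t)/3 22/(3 * ((s - 1)^2-4))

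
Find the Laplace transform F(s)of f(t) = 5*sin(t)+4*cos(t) 4*s/(s^2+1)+5/(s^2+1)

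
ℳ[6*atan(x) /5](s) -3*pi*sec(pi*s/2) /(5*s) 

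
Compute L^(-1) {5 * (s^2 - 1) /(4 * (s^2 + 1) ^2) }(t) 5 * t * cos(t) /4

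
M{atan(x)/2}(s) -pi*sec(pi*s/2)/(4*s)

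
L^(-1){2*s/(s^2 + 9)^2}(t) t*sin(3*t)/3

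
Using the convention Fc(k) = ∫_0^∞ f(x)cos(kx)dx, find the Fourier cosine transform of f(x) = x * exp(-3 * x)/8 (9 - k^2)/(8 * (k^2+9)^2)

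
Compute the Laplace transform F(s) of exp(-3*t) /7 1/(7*(s + 3) ) 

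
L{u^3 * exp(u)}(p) 6/(p - 1)^4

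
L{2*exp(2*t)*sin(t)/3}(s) 2/(3*((s - 2)^2+1))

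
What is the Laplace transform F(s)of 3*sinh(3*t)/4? 9/(4*(s^2 - 9))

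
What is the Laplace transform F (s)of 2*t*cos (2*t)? 2*(s^2-4)/ (s^2+4)^2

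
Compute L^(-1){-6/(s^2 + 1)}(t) -6 * sin(t)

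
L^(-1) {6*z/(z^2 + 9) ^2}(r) r*sin(3*r) 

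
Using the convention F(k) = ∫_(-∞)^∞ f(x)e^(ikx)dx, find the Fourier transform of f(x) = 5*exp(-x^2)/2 5*sqrt(pi)*exp(-k^2/4)/2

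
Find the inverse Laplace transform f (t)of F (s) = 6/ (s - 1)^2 6*t*exp (t)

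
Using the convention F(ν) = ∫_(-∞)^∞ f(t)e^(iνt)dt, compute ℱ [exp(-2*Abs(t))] 4/(ν^2 + 4)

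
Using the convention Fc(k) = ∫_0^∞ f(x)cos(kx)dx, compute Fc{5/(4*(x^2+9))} 5*pi*exp(-3*k)/24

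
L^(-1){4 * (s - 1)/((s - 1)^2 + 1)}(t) 4 * exp(t) * cos(t)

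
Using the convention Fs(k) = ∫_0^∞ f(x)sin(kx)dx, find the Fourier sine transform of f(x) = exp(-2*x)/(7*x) atan(k/2)/7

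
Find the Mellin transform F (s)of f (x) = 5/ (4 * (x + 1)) 5 * pi * csc (pi * s)/4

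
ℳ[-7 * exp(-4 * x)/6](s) -7 * gamma(s)/(6 * 2^(2 * s))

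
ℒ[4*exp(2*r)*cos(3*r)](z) 4*(z - 2)/((z - 2)^2 + 9)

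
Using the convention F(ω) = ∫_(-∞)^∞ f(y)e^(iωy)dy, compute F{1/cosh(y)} pi/cosh(pi*ω/2)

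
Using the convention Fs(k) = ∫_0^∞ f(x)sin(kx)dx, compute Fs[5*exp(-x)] 5*k/(k^2 + 1)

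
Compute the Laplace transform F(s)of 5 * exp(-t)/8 5/(8 * (s + 1))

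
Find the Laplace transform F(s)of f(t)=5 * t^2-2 10/s^3-2/s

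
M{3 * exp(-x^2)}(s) 3 * gamma(s/2)/2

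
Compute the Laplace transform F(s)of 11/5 11/(5 * s)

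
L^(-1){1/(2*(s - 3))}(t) exp(3*t)/2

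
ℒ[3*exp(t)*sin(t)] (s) 3/((s - 1)^2 + 1)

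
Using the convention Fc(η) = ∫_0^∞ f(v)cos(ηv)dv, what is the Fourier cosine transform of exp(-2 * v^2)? sqrt(2) * sqrt(pi) * exp(-η^2/8)/4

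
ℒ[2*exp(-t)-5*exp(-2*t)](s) 2/(s+1)-5/(s+2)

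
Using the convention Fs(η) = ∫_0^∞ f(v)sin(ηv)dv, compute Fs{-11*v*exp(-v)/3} -22*η/(3*(η^2 + 1)^2)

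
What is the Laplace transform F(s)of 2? 2/s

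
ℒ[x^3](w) 6/w^4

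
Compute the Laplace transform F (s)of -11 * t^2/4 -11/ (2 * s^3)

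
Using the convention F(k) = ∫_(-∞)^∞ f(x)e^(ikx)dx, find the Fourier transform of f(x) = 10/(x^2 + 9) 10*pi*exp(-3*Abs(k))/3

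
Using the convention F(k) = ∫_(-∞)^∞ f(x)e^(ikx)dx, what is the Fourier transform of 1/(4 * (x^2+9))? pi * exp(-3 * Abs(k))/12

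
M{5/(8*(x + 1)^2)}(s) -5*pi*(s - 1)/(8*sin(pi*s))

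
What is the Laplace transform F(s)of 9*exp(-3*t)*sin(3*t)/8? 27/(8*((s + 3)^2 + 9))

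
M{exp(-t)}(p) gamma(p)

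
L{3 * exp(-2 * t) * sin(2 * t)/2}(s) 3/((s + 2)^2 + 4)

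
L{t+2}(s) s^(-2)+2/s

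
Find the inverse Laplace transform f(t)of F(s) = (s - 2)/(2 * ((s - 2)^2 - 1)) exp(2 * t) * cosh(t)/2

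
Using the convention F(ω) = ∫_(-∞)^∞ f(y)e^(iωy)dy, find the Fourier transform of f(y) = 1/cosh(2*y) pi/(2*cosh(pi*ω/4))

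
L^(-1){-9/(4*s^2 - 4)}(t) -9*sinh(t)/4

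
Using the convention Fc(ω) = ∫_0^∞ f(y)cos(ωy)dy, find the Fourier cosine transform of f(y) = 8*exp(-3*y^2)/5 4*sqrt(3)*sqrt(pi)*exp(-ω^2/12)/15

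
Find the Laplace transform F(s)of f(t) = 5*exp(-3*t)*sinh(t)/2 5/(2*((s + 3)^2 - 1))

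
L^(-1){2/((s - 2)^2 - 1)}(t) 2 * exp(2 * t) * sinh(t)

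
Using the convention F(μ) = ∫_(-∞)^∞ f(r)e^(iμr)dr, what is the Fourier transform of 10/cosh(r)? 10 * pi/cosh(pi * μ/2)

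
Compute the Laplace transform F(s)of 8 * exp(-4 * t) 8/(s + 4)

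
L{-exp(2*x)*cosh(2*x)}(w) (2 - w)/(w*(w - 4))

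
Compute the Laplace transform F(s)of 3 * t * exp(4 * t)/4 3/(4 * (s - 4)^2)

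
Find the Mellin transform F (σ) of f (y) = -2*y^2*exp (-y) -2*gamma (σ+2) 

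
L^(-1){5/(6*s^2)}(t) 5*t/6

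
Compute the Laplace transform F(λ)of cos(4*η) λ/(λ^2 + 16)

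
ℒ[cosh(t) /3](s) s/(3*(s^2 - 1) ) 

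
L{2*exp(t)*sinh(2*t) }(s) 4/((s - 1) ^2-4) 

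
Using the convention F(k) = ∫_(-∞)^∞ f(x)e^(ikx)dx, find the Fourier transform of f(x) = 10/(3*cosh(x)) 10*pi/(3*cosh(pi*k/2))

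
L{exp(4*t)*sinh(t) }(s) 1/((s - 4) ^2 - 1) 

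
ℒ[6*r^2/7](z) 12/(7*z^3)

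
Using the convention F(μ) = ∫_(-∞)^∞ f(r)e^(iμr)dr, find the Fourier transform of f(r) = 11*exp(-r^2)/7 11*sqrt(pi)*exp(-μ^2/4)/7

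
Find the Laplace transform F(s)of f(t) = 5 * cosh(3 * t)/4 5 * s/(4 * (s^2 - 9))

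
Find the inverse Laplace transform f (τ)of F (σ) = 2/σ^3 τ^2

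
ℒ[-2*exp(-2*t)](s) -2/(s + 2)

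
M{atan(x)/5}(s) -pi * sec(pi * s/2)/(10 * s)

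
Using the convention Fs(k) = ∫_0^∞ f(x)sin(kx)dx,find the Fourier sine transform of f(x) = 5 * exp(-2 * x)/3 5 * k/(3 * (k^2 + 4))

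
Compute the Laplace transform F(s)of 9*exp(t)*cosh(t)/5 9*(s - 1)/(5*s*(s - 2))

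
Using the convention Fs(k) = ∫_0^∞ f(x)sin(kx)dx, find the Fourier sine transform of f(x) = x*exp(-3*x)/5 6*k/(5*(k^2 + 9)^2)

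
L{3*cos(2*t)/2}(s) 3*s/(2*(s^2 + 4))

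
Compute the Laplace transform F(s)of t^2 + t s^(-2) + 2/s^3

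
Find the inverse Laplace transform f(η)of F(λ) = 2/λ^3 η^2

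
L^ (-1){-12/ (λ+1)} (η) -12*exp (-η)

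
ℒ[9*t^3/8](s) 27/(4*s^4)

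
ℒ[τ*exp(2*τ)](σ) (σ - 2)^(-2)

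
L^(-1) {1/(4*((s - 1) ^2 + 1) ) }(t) exp(t)*sin(t) /4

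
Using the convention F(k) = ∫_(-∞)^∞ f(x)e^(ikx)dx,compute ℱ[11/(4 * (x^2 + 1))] 11 * pi * exp(-Abs(k))/4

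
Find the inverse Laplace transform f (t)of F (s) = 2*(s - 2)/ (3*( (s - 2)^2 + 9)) 2*exp (2*t)*cos (3*t)/3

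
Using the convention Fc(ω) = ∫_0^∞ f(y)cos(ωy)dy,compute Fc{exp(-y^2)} sqrt(pi)*exp(-ω^2/4)/2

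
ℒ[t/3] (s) 1/(3 * s^2)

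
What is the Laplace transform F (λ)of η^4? 24/λ^5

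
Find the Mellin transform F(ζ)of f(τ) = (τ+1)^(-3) pi*(ζ - 2)*(ζ - 1)/(2*sin(pi*ζ))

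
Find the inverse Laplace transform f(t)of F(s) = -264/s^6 -11*t^5/5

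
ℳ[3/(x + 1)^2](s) -3*pi*(s - 1)/sin(pi*s)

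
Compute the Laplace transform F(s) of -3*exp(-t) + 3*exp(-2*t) 3/(s + 2) - 3/(s + 1) 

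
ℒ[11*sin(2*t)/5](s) 22/(5*(s^2 + 4))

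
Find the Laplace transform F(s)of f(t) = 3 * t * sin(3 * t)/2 9 * s/(s^2 + 9)^2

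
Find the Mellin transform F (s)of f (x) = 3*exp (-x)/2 3*gamma (s)/2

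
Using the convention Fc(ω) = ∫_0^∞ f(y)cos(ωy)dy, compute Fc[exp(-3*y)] 3/(ω^2 + 9)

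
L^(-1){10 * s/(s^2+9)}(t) 10 * cos(3 * t)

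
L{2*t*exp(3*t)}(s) 2/(s - 3)^2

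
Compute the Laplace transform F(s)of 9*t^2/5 18/(5*s^3)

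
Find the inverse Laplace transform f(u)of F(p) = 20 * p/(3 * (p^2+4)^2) 5 * u * sin(2 * u)/3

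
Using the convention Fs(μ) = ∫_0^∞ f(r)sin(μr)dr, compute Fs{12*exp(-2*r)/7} 12*μ/(7*(μ^2+4))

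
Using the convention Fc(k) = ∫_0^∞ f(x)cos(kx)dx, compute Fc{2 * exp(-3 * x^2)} sqrt(3) * sqrt(pi) * exp(-k^2/12)/3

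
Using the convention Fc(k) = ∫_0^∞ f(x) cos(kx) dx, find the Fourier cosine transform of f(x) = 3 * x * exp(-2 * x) 3 * (4 - k^2) /(k^2+4) ^2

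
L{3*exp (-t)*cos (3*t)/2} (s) 3*(s + 1)/ (2*( (s + 1)^2 + 9))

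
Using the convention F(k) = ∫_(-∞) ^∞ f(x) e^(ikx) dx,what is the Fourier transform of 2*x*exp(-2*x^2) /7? sqrt(2)*I*sqrt(pi)*k*exp(-k^2/8) /28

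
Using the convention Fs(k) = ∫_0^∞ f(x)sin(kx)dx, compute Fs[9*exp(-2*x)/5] 9*k/(5*(k^2+4))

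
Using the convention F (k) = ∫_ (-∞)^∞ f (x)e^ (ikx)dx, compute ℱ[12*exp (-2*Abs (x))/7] 48/ (7*(k^2 + 4))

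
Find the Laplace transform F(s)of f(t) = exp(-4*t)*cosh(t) (s+4)/((s+4)^2-1)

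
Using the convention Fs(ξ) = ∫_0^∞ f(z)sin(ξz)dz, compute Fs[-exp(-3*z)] -ξ/(ξ^2 + 9)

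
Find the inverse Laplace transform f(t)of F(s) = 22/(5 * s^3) 11 * t^2/5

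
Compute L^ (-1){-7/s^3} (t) -7 * t^2/2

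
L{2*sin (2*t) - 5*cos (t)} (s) 4/ (s^2+4) - 5*s/ (s^2+1)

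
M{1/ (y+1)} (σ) pi * csc (pi * σ)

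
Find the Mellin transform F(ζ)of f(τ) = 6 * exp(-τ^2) 3 * gamma(ζ/2)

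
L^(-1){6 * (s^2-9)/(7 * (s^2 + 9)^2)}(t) 6 * t * cos(3 * t)/7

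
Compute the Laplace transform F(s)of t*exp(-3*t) (s + 3)^(-2)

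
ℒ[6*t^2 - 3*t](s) 12/s^3 - 3/s^2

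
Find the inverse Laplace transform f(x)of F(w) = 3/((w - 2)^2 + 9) exp(2*x)*sin(3*x)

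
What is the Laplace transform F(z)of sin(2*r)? 2/(z^2 + 4)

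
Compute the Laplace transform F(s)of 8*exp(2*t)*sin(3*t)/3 8/((s - 2)^2+9)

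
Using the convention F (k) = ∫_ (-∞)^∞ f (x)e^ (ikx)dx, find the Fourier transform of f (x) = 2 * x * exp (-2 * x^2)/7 sqrt (2) * I * sqrt (pi) * k * exp (-k^2/8)/28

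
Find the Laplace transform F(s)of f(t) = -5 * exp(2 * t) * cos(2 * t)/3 5 * (2 - s)/(3 * ((s - 2)^2 + 4))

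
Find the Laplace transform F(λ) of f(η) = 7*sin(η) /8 7/(8*(λ^2 + 1) ) 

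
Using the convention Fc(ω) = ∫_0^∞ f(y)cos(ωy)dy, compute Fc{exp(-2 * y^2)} sqrt(2) * sqrt(pi) * exp(-ω^2/8)/4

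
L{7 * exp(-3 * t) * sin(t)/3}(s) 7/(3 * ((s + 3)^2 + 1))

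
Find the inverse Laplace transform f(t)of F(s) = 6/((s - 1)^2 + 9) 2 * exp(t) * sin(3 * t)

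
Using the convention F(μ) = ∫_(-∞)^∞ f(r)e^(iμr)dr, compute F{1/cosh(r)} pi/cosh(pi*μ/2)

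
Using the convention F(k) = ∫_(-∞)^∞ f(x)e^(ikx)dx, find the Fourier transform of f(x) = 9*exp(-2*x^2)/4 9*sqrt(2)*sqrt(pi)*exp(-k^2/8)/8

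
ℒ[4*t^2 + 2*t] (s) 2/s^2 + 8/s^3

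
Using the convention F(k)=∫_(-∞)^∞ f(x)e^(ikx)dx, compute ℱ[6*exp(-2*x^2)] 3*sqrt(2)*sqrt(pi)*exp(-k^2/8)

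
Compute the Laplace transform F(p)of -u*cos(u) (1 - p^2)/(p^2 + 1)^2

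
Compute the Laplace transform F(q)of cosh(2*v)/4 q/(4*(q^2 - 4))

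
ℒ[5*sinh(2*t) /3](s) 10/(3*(s^2 - 4) ) 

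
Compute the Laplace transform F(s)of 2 2/s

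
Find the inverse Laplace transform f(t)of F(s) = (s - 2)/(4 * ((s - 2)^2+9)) exp(2 * t) * cos(3 * t)/4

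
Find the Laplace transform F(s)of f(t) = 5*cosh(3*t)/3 5*s/(3*(s^2 - 9))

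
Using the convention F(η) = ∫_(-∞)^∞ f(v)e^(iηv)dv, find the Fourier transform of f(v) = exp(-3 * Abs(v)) 6/(η^2 + 9)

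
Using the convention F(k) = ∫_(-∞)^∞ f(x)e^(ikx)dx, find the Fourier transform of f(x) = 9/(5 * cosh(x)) 9 * pi/(5 * cosh(pi * k/2))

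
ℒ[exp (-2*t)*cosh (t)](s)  (s + 2) / ( (s + 2) ^2 - 1) 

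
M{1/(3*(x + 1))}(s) pi*csc(pi*s)/3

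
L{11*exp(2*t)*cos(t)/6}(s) 11*(s - 2)/(6*((s - 2)^2 + 1))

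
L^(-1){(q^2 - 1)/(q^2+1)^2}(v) v*cos(v)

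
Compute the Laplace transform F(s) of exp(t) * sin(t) 1/((s - 1) ^2 + 1) 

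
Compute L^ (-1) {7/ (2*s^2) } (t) 7*t/2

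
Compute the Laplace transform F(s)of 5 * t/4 5/(4 * s^2)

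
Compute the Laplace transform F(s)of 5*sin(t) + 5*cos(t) 5/(s^2 + 1) + 5*s/(s^2 + 1)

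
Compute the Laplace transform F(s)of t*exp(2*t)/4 1/(4*(s - 2)^2)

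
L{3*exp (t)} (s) 3/ (s - 1)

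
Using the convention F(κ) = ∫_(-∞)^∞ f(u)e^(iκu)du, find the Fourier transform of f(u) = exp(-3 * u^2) sqrt(3) * sqrt(pi) * exp(-κ^2/12)/3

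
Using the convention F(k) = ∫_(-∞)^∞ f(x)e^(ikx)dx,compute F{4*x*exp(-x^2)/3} 2*I*sqrt(pi)*k*exp(-k^2/4)/3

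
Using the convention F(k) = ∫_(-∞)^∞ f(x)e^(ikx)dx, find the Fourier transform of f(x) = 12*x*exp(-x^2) 6*I*sqrt(pi)*k*exp(-k^2/4)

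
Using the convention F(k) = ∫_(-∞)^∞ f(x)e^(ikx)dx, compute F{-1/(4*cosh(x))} -pi/(4*cosh(pi*k/2))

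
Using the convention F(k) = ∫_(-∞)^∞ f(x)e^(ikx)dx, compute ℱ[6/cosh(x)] 6*pi/cosh(pi*k/2)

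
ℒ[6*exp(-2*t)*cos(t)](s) 6*(s + 2)/((s + 2)^2 + 1)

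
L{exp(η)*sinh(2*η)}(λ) 2/((λ - 1)^2-4)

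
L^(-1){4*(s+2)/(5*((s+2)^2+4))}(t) 4*exp(-2*t)*cos(2*t)/5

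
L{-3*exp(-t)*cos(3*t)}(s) 3*(-s - 1)/((s+1)^2+9)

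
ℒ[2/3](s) 2/(3*s)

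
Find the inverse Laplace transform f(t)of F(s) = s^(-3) t^2/2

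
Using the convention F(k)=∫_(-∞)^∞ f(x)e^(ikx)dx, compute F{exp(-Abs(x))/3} 2/(3 * (k^2 + 1))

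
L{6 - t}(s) 6/s - 1/s^2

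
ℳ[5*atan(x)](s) -5*pi*sec(pi*s/2)/(2*s)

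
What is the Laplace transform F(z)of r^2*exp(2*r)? 2/(z - 2)^3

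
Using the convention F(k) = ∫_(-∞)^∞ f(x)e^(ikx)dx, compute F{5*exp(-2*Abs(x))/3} 20/(3*(k^2 + 4))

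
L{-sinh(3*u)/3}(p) -1/(p^2-9)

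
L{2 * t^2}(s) 4/s^3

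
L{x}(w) w^(-2)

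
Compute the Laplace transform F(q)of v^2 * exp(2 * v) 2/(q - 2)^3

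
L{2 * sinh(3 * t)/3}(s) 2/(s^2 - 9)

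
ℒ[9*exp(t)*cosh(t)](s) 9*(s - 1)/(s*(s - 2))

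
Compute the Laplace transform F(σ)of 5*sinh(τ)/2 5/(2*(σ^2-1))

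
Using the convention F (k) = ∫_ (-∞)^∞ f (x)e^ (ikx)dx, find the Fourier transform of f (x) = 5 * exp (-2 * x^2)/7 5 * sqrt (2) * sqrt (pi) * exp (-k^2/8)/14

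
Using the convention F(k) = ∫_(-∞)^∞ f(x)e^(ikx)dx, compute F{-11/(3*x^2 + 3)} -11*pi*exp(-Abs(k))/3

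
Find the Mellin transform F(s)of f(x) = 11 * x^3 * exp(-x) 11 * gamma(s + 3)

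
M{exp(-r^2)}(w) gamma(w/2)/2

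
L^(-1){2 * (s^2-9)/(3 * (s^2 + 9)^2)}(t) 2 * t * cos(3 * t)/3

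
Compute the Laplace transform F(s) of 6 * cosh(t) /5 6 * s/(5 * (s^2 - 1) ) 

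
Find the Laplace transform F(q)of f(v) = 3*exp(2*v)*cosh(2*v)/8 3*(q - 2)/(8*q*(q - 4))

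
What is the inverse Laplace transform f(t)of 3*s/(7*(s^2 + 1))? 3*cos(t)/7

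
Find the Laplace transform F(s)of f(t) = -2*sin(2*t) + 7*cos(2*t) 7*s/(s^2 + 4) - 4/(s^2 + 4)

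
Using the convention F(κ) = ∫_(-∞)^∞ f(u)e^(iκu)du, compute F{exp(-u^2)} sqrt(pi)*exp(-κ^2/4)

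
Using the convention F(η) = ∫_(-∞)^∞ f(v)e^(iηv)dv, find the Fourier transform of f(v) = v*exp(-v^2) I*sqrt(pi)*η*exp(-η^2/4)/2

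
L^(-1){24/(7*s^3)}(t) 12*t^2/7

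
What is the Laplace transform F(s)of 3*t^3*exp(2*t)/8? 9/(4*(s - 2)^4)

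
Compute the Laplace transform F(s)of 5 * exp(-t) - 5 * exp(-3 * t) 5/(s + 1) - 5/(s + 3)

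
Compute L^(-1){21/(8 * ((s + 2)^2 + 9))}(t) 7 * exp(-2 * t) * sin(3 * t)/8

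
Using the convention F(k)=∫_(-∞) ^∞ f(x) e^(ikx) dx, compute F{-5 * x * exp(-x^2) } -5 * I * sqrt(pi) * k * exp(-k^2/4) /2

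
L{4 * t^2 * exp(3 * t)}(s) 8/(s - 3)^3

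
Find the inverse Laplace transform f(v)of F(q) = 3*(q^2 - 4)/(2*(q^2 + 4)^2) 3*v*cos(2*v)/2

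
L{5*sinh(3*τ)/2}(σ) 15/(2*(σ^2-9))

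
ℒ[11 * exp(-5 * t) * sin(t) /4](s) 11/(4 * ((s + 5) ^2 + 1) ) 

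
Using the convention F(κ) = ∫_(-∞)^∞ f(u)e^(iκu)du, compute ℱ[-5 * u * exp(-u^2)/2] -5 * I * sqrt(pi) * κ * exp(-κ^2/4)/4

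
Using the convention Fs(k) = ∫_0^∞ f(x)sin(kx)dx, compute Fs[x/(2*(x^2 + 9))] pi*exp(-3*k)/4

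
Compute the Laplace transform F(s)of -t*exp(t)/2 -1/(2*(s - 1)^2)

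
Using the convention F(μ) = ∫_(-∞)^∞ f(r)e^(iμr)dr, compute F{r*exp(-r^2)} I*sqrt(pi)*μ*exp(-μ^2/4)/2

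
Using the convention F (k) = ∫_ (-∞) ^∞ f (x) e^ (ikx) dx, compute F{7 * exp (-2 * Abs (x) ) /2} 14/ (k^2 + 4) 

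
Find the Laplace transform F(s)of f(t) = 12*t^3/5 72/(5*s^4)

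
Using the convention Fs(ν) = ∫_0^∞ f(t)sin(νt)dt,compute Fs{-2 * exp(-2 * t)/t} -2 * atan(ν/2)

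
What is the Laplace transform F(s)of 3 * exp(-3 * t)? 3/(s + 3)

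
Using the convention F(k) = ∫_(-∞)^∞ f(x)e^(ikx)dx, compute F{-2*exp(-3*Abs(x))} -12/(k^2 + 9)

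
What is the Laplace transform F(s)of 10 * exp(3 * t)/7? 10/(7 * (s - 3))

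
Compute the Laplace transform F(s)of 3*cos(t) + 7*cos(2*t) 7*s/(s^2 + 4) + 3*s/(s^2 + 1)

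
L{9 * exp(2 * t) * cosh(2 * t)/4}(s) 9 * (s - 2)/(4 * s * (s - 4))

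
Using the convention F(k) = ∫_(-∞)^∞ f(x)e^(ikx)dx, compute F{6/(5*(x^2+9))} 2*pi*exp(-3*Abs(k))/5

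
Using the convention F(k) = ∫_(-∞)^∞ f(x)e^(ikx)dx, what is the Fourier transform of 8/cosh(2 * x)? 4 * pi/cosh(pi * k/4)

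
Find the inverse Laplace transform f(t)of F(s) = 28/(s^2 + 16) 7 * sin(4 * t)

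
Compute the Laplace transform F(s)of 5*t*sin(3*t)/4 15*s/(2*(s^2 + 9)^2)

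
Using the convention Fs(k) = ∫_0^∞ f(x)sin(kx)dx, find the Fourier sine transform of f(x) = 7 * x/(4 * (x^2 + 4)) 7 * pi * exp(-2 * k)/8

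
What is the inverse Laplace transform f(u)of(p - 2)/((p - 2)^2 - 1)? exp(2*u)*cosh(u)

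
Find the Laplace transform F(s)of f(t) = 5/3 5/(3 * s)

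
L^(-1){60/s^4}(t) 10*t^3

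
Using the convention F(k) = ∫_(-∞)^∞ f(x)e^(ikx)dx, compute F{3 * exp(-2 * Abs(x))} 12/(k^2 + 4)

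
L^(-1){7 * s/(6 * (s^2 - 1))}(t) 7 * cosh(t)/6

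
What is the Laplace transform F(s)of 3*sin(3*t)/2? 9/(2*(s^2 + 9))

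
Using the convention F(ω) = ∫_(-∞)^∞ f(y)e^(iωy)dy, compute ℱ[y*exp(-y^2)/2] I*sqrt(pi)*ω*exp(-ω^2/4)/4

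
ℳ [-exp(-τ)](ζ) -gamma(ζ)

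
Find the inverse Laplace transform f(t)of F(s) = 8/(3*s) 8/3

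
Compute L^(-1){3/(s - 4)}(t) 3*exp(4*t)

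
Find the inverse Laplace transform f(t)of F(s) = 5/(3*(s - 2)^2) 5*t*exp(2*t)/3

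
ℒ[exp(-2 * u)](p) 1/(p+2)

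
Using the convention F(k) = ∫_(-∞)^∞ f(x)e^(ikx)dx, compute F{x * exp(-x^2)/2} I * sqrt(pi) * k * exp(-k^2/4)/4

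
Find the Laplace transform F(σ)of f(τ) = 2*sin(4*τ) 8/(σ^2+16)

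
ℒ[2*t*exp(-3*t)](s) 2/(s + 3)^2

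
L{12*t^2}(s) 24/s^3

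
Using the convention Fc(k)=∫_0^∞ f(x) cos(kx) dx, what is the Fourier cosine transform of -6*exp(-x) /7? -6/(7*k^2+7) 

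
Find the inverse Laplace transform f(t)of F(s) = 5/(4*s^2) 5*t/4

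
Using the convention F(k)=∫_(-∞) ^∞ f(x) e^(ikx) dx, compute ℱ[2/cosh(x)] 2*pi/cosh(pi*k/2) 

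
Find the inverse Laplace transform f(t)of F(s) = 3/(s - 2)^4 t^3*exp(2*t)/2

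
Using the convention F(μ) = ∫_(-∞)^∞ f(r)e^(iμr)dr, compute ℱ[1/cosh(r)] pi/cosh(pi * μ/2)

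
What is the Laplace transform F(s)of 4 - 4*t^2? 4/s - 8/s^3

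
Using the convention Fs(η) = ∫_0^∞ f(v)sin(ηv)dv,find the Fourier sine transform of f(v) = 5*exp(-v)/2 5*η/(2*(η^2 + 1))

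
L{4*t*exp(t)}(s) 4/(s - 1)^2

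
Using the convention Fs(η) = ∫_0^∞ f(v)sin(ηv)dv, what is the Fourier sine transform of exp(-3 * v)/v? atan(η/3)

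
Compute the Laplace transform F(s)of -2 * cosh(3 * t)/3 -2 * s/(3 * s^2 - 27)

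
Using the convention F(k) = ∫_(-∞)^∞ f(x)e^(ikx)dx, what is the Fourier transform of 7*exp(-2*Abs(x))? 28/(k^2 + 4)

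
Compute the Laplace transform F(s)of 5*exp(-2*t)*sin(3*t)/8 15/(8*((s + 2)^2 + 9))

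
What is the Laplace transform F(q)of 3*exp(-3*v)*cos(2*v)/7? 3*(q + 3)/(7*((q + 3)^2 + 4))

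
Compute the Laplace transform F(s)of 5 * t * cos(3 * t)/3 5 * (s^2-9)/(3 * (s^2 + 9)^2)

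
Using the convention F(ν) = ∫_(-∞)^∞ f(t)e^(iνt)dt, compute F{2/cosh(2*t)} pi/cosh(pi*ν/4)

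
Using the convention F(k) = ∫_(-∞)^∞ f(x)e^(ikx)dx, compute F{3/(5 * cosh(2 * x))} 3 * pi/(10 * cosh(pi * k/4))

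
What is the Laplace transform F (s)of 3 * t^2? 6/s^3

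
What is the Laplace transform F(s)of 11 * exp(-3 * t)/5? 11/(5 * (s + 3))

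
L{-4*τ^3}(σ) -24/σ^4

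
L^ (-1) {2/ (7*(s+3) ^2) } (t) 2*t*exp (-3*t) /7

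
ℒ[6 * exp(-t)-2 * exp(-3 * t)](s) 6/(s+1)-2/(s+3)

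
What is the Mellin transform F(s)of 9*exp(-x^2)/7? 9*gamma(s/2)/14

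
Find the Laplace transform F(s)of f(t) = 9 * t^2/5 18/(5 * s^3)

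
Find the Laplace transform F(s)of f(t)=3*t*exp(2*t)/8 3/(8*(s - 2)^2)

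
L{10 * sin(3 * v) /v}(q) 10 * atan(3/q) 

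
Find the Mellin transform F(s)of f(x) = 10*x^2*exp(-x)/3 10*gamma(s + 2)/3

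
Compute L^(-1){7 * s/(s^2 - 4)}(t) 7 * cosh(2 * t)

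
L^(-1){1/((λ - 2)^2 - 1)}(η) exp(2*η)*sinh(η)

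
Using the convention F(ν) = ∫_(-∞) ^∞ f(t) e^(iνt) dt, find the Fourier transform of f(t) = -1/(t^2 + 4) -pi * exp(-2 * Abs(ν) ) /2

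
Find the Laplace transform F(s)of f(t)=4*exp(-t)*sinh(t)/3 4/(3*s*(s + 2))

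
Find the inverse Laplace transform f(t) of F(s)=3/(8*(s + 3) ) 3*exp(-3*t) /8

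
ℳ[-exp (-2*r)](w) -gamma (w) /2^w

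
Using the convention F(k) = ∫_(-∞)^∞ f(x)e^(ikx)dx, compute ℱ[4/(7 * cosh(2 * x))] 2 * pi/(7 * cosh(pi * k/4))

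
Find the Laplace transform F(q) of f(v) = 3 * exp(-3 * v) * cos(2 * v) 3 * (q+3) /((q+3) ^2+4) 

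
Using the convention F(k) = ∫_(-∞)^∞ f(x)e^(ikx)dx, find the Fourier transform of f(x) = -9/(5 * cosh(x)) -9 * pi/(5 * cosh(pi * k/2))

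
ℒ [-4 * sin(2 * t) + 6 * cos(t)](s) 6 * s/(s^2 + 1)-8/(s^2 + 4)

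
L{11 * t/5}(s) 11/(5 * s^2)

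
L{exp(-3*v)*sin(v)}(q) 1/((q + 3)^2 + 1)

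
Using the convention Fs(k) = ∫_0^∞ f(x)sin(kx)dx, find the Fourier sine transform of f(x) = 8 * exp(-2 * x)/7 8 * k/(7 * (k^2 + 4))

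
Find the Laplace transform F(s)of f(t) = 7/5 7/(5*s)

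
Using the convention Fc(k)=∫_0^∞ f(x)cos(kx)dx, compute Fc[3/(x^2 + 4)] 3*pi*exp(-2*k)/4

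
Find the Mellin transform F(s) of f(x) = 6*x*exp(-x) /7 6*gamma(s + 1) /7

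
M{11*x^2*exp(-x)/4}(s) 11*gamma(s + 2)/4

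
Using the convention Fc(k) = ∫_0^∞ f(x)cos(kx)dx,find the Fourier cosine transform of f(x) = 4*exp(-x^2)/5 2*sqrt(pi)*exp(-k^2/4)/5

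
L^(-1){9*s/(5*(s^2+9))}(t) 9*cos(3*t)/5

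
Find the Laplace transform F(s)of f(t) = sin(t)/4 1/(4*(s^2 + 1))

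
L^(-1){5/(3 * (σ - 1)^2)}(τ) 5 * τ * exp(τ)/3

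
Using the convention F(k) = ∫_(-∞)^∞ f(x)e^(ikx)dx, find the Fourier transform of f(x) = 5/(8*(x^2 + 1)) 5*pi*exp(-Abs(k))/8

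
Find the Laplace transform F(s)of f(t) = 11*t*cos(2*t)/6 11*(s^2 - 4)/(6*(s^2 + 4)^2)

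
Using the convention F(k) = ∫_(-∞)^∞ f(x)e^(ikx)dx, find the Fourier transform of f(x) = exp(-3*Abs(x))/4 3/(2*(k^2 + 9))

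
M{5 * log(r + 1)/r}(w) -5 * pi * csc(pi * w)/(w - 1)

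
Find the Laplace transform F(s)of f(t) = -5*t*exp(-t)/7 -5/(7*(s + 1)^2)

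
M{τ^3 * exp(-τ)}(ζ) gamma(ζ + 3)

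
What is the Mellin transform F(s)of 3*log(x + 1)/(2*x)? -3*pi*csc(pi*s)/(2*s - 2)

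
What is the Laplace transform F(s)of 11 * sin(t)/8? 11/(8 * (s^2 + 1))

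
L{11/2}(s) 11/(2 * s)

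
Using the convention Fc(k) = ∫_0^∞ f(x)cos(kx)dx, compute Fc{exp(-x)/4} 1/(4*(k^2 + 1))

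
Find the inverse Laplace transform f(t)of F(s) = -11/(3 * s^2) -11 * t/3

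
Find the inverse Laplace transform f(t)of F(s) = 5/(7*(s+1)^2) 5*t*exp(-t)/7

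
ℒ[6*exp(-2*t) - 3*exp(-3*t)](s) 6/(s + 2) - 3/(s + 3)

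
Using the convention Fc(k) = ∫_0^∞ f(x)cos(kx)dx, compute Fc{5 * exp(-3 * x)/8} 15/(8 * (k^2 + 9))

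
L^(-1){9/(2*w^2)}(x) 9*x/2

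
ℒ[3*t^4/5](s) 72/(5*s^5)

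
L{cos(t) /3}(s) s/(3*(s^2 + 1) ) 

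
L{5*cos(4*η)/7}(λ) 5*λ/(7*(λ^2+16))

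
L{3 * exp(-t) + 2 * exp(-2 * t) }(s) 2/(s + 2) + 3/(s + 1) 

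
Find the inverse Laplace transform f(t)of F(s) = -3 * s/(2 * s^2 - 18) -3 * cosh(3 * t)/2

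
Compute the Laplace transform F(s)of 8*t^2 16/s^3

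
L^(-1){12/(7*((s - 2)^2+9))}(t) 4*exp(2*t)*sin(3*t)/7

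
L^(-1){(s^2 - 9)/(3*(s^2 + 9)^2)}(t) t*cos(3*t)/3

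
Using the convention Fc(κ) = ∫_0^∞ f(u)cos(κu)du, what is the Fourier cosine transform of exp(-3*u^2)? sqrt(3)*sqrt(pi)*exp(-κ^2/12)/6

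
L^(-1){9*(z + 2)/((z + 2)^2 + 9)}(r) 9*exp(-2*r)*cos(3*r)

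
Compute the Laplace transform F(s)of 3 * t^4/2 36/s^5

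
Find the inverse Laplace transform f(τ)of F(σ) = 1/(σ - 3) exp(3 * τ)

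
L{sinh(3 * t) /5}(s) 3/(5 * (s^2 - 9) ) 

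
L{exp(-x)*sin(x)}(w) 1/((w + 1)^2 + 1)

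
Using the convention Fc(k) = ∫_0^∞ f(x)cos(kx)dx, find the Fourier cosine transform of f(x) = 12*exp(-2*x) 24/(k^2 + 4)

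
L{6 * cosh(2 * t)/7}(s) 6 * s/(7 * (s^2-4))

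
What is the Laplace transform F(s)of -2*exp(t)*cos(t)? 2*(1 - s)/((s - 1)^2 + 1)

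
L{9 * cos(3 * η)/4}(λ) 9 * λ/(4 * (λ^2 + 9))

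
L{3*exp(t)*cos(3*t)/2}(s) 3*(s - 1)/(2*((s - 1)^2 + 9))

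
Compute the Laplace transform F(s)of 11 11/s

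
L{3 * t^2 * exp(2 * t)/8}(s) 3/(4 * (s - 2)^3)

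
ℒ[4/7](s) 4/(7 * s) 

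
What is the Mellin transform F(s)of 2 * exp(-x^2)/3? gamma(s/2)/3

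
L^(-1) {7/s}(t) 7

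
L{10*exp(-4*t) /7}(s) 10/(7*(s+4) ) 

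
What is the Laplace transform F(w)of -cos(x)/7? -w/(7*w^2 + 7)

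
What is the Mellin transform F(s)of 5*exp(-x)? 5*gamma(s)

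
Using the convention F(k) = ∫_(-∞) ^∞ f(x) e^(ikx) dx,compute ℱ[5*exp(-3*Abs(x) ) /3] 10/(k^2 + 9) 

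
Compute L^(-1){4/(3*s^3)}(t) 2*t^2/3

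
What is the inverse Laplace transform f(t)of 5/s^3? 5 * t^2/2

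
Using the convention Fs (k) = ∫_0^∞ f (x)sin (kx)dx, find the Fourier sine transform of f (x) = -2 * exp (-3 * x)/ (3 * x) -2 * atan (k/3)/3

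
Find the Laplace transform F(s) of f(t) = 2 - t 2/s - 1/s^2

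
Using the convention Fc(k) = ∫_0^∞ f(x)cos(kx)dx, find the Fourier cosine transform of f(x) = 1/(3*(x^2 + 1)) pi*exp(-k)/6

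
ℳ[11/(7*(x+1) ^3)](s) 11*pi*(s - 2)*(s - 1) /(14*sin(pi*s) ) 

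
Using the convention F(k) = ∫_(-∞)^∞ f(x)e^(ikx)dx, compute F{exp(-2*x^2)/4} sqrt(2)*sqrt(pi)*exp(-k^2/8)/8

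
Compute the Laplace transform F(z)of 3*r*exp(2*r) 3/(z - 2)^2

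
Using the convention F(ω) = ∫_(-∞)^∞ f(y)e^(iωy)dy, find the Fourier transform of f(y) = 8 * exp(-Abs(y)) 16/(ω^2+1)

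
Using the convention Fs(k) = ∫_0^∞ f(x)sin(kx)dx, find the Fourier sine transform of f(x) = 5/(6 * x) 5 * pi/12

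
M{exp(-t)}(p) gamma(p)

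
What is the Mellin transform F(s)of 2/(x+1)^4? gamma(s)*gamma(4 - s)/3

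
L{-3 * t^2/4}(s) -3/(2 * s^3)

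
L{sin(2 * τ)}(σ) 2/(σ^2 + 4)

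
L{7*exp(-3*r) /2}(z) 7/(2*(z + 3) ) 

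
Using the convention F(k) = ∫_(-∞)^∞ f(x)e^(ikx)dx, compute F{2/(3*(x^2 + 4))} pi*exp(-2*Abs(k))/3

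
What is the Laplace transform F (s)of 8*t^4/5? 192/ (5*s^5)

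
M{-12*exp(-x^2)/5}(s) -6*gamma(s/2)/5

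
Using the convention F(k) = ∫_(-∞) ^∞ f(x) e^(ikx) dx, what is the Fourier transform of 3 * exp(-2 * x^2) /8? 3 * sqrt(2) * sqrt(pi) * exp(-k^2/8) /16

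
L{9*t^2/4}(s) 9/(2*s^3)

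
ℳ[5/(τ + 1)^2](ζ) -5 * pi * (ζ - 1)/sin(pi * ζ)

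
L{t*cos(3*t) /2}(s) (s^2 - 9) /(2*(s^2 + 9) ^2) 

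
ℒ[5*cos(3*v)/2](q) 5*q/(2*(q^2 + 9))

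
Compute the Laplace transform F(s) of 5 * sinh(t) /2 5/(2 * (s^2 - 1) ) 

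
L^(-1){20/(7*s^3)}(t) 10*t^2/7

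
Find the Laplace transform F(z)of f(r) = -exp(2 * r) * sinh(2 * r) -2/(z * (z - 4))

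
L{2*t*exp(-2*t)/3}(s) 2/(3*(s + 2)^2)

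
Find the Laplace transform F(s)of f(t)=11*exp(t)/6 11/(6*(s - 1))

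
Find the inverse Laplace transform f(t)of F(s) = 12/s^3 6*t^2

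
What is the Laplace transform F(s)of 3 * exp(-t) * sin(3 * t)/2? 9/(2 * ((s + 1)^2 + 9))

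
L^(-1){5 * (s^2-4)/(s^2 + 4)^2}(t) 5 * t * cos(2 * t)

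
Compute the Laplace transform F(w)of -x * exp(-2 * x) -1/(w+2)^2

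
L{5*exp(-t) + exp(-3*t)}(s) 1/(s + 3) + 5/(s + 1)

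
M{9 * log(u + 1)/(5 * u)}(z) -9 * pi * csc(pi * z)/(5 * z - 5)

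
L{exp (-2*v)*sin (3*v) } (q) 3/ ( (q + 2) ^2 + 9) 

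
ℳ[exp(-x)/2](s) gamma(s)/2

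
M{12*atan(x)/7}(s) -6*pi*sec(pi*s/2)/(7*s)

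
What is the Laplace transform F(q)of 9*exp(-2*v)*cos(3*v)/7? 9*(q + 2)/(7*((q + 2)^2 + 9))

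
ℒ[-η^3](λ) -6/λ^4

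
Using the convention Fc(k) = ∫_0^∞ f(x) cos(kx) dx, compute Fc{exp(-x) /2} 1/(2*(k^2 + 1) ) 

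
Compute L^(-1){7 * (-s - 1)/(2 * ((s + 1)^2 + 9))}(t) -7 * exp(-t) * cos(3 * t)/2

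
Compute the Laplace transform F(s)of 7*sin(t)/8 7/(8*(s^2+1))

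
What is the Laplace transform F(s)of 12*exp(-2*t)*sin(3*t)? 36/((s + 2)^2 + 9)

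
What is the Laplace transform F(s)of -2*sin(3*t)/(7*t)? -2*atan(3/s)/7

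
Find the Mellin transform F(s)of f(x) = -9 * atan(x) 9 * pi * sec(pi * s/2)/(2 * s)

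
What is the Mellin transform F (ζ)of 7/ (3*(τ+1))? 7*pi*csc (pi*ζ)/3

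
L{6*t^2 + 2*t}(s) 12/s^3 + 2/s^2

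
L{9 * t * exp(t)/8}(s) 9/(8 * (s - 1)^2)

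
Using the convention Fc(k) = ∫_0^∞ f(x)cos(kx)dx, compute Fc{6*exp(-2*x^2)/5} 3*sqrt(2)*sqrt(pi)*exp(-k^2/8)/10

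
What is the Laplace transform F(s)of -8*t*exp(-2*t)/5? -8/(5*(s + 2)^2)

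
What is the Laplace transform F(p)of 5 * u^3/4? 15/(2 * p^4)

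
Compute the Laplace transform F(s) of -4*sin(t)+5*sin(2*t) 10/(s^2+4)-4/(s^2+1) 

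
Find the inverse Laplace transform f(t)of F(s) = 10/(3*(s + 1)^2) 10*t*exp(-t)/3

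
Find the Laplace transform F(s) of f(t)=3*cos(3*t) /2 3*s/(2*(s^2 + 9) ) 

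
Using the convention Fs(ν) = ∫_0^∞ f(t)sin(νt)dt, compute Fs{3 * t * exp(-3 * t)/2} 9 * ν/(ν^2 + 9)^2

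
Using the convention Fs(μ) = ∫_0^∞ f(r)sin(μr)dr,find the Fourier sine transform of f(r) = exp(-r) μ/(μ^2 + 1)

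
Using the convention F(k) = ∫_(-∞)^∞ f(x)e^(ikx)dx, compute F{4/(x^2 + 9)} 4 * pi * exp(-3 * Abs(k))/3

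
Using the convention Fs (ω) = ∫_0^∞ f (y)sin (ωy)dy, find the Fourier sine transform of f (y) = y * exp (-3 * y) 6 * ω/ (ω^2 + 9)^2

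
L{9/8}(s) 9/(8*s) 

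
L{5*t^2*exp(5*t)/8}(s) 5/(4*(s - 5)^3)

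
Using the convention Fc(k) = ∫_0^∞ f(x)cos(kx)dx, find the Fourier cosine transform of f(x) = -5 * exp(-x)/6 -5/(6 * k^2 + 6)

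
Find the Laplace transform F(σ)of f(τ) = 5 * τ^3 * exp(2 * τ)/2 15/(σ - 2)^4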